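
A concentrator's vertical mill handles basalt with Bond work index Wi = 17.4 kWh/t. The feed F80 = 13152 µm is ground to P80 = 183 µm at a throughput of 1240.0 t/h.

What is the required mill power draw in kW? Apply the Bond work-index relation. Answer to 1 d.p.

Bond:  W = 10 Wi (1/√P − 1/√F)
W = 10·17.4·(1/√183 − 1/√13152) = 10·17.4·(0.065202) = 11.3452 kWh/t
P = W·T = 11.3452·1240.0 = 14068.1 kW

P = 14068.1 kW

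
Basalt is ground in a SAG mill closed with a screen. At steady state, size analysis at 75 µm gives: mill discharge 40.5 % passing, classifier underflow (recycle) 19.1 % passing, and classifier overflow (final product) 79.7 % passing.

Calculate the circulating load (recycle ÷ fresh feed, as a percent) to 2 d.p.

Two-product formula at 75 µm:
(1+r)d = ru + o → r = (o−d)/(d−u)
r = (79.7 − 40.5)/(40.5 − 19.1) = 39.2/21.4 = 1.8318
CL = 100·r = 183.18 %

CL = 183.18 %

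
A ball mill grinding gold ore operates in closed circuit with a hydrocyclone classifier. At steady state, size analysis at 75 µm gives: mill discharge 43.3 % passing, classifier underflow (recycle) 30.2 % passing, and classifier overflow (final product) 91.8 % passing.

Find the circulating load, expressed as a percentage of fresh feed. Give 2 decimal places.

Balance %-passing 75 µm (r = R/F):
(1+r)·d = r·u + o ⇒ r = (o−d)/(d−u)
r = (91.8 − 43.3)/(43.3 − 30.2) = 48.5/13.1 = 3.7023
CL = 100·r = 370.23 %

CL = 370.23 %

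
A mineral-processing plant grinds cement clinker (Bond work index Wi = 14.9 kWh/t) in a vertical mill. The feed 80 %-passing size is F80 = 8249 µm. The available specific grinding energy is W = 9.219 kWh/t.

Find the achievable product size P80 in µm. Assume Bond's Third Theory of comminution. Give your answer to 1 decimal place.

Bond: W = 10·Wi·(1/√P80 − 1/√F80)
⇒ 1/√P80 = W/(10·Wi) + 1/√F80
  = 9.2190/(10·14.9) + 1/√8249 = 0.061872 + 0.011010 = 0.072883
P80 = (1/0.072883)² = 13.7207² = 188.26 µm

P80 = 188.3 µm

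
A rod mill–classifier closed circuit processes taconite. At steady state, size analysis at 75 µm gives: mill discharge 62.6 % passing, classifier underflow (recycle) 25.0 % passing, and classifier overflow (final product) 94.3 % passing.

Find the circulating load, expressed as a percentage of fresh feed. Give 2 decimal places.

CL = 84.31 %

Classifier node, passing 75 µm:
d + r·d = r·u + o → r(d−u) = o−d
r = (94.3 − 62.6)/(62.6 − 25.0) = 31.7/37.6 = 0.8431
CL = 100·r = 84.31 %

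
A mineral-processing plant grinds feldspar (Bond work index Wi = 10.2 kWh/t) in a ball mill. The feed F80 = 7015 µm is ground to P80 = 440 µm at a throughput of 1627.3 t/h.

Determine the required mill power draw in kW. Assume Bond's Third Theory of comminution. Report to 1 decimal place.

W_Bond = 10·Wi·(1/√P₈₀ − 1/√F₈₀)
W = 10·10.2·(1/√440 − 1/√7015) = 10·10.2·(0.035734) = 3.6448 kWh/t
Power = W × throughput = 3.6448 kWh/t × 1627.3 t/h = 5931.2 kW

P = 5931.2 kW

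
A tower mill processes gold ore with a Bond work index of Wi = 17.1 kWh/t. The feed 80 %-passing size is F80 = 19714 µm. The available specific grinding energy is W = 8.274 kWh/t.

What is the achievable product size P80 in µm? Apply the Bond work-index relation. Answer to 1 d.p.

P80 = 324.6 µm

W = 10 Wi (1/√P80 − 1/√F80)  [Bond]
1/√P80 = 1/√F80 + W/(10·Wi)
  = 8.2740/(10·17.1) + 1/√19714 = 0.048386 + 0.007122 = 0.055508
P80 = (1/0.055508)² = 18.0154² = 324.55 µm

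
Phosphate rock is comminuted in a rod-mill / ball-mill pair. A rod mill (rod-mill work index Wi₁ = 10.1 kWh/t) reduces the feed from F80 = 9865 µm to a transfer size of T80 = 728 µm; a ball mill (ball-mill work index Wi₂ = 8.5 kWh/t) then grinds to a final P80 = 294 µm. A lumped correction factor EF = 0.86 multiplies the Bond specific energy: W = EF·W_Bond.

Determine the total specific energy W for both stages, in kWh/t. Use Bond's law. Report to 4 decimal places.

Bond: W = 10·Wi·(1/√P80 − 1/√F80)
Stage 1 (9865→728 µm, Wi₁=10.1): W₁ = 10·10.1·(0.037062 − 0.010068) = 2.7264 kWh/t
Stage 2 (728→294 µm, Wi₂=8.5): W₂ = 10·8.5·(0.058321 − 0.037062) = 1.8070 kWh/t
W = W₁ + W₂ = 2.7264 + 1.8070 = 4.5334 kWh/t
W_actual = 0.86 × 4.5334 = 3.8987 kWh/t

W = 3.8987 kWh/t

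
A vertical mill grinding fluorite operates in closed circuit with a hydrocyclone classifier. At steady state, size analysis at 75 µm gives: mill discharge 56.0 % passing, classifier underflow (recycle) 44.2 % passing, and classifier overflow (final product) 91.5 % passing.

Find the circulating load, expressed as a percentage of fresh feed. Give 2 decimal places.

CL = 300.85 %

Mass balance on the −75 µm fraction:
r = (o − d)/(d − u)
r = (91.5 − 56.0)/(56.0 − 44.2) = 35.5/11.8 = 3.0085
CL = 100·r = 300.85 %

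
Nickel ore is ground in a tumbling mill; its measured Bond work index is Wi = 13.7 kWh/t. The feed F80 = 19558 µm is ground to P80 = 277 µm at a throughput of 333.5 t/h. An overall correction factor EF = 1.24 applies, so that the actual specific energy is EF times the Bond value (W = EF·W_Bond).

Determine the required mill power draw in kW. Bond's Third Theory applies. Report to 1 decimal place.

P = 2999.0 kW

Bond:  W = 10 Wi (1/√P − 1/√F)
W = 10·13.7·(1/√277 − 1/√19558) = 10·13.7·(0.052934) = 7.2519 kWh/t
Apply correction: 7.2519 × 1.24 = 8.9924 kWh/t
Mill draw = 8.9924 × 333.5 = 2999.0 kW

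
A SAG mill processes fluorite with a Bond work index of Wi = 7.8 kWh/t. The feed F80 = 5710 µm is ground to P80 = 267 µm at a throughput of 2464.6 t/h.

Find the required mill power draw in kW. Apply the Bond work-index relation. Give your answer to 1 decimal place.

P = 9220.8 kW

W = 10·Wi·(P80^(-½) − F80^(-½))
W = 10·7.8·(1/√267 − 1/√5710) = 10·7.8·(0.047965) = 3.7413 kWh/t
P = W·T = 3.7413·2464.6 = 9220.8 kW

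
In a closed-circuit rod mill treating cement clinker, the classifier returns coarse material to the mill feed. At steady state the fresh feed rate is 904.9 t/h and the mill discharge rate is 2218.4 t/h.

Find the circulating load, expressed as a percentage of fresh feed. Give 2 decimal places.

CL = 145.15 %

Mill node: discharge = fresh + recycle.
R = M − F = 2218.4 − 904.9 = 1313.5 t/h
CL = 100·R/F = 100·1313.5/904.9 = 145.15 %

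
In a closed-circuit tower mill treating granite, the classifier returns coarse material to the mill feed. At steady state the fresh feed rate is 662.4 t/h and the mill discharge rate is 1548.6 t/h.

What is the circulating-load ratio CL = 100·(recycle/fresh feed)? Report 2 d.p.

CL = 133.79 %

Discharge = new feed + return, hence
R = M − F = 1548.6 − 662.4 = 886.2 t/h
CL = 100·R/F = 100·886.2/662.4 = 133.79 %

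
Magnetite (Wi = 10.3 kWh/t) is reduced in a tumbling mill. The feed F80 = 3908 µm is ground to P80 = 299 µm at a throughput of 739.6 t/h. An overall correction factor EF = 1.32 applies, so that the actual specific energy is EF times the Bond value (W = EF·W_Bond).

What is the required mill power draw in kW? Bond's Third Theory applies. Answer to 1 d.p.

W = 10 Wi (1/√P80 − 1/√F80)  [Bond]
W = 10·10.3·(1/√299 − 1/√3908) = 10·10.3·(0.041835) = 4.3090 kWh/t
Corrected W = EF·W_Bond = 1.32·4.3090 = 5.6879 kWh/t
P = W·T = 5.6879·739.6 = 4206.8 kW

P = 4206.8 kW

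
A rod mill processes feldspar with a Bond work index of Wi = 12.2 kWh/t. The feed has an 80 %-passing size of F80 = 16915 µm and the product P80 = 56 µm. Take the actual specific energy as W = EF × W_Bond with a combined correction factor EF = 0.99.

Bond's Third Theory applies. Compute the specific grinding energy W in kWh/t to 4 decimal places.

W = 15.2112 kWh/t

W = 10 Wi (1/√P80 − 1/√F80)  [Bond]
1/√56 = 0.133631;  1/√16915 = 0.007689
W = 10·12.2·(0.133631 − 0.007689) = 15.3649 kWh/t
Corrected W = EF·W_Bond = 0.99·15.3649 = 15.2112 kWh/t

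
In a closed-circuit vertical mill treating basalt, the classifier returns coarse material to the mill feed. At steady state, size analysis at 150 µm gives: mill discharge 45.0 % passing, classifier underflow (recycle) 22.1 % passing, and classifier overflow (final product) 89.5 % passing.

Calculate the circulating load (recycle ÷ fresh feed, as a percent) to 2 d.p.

CL = 194.32 %

Mass balance on the −150 µm fraction:
(1+r)·d = r·u + o ⇒ r = (o−d)/(d−u)
r = (89.5 − 45.0)/(45.0 − 22.1) = 44.5/22.9 = 1.9432
CL = 100·r = 194.32 %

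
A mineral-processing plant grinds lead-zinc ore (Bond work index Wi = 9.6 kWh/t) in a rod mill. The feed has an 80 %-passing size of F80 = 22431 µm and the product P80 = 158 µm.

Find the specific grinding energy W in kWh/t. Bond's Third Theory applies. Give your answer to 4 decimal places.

W = 10 Wi (P80^-0.5 − F80^-0.5)
1/√158 = 0.079556;  1/√22431 = 0.006677
W = 10·9.6·(0.079556 − 0.006677) = 6.9964 kWh/t

W = 6.9964 kWh/t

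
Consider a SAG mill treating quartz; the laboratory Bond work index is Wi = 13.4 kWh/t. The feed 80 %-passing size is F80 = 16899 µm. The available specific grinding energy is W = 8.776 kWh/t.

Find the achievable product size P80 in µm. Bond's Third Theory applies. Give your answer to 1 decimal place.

Bond:  W = 10 Wi (1/√P − 1/√F)
⇒ 1/√P80 = W/(10·Wi) + 1/√F80
  = 8.7760/(10·13.4) + 1/√16899 = 0.065493 + 0.007693 = 0.073185
P80 = (1/0.073185)² = 13.6640² = 186.70 µm

P80 = 186.7 µm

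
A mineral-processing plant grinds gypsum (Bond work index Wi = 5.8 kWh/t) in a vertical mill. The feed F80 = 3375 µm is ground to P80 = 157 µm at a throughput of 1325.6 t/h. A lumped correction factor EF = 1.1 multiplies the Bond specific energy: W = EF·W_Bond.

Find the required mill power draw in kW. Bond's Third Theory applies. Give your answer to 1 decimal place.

P = 5293.9 kW

W = 10 Wi (P80^-0.5 − F80^-0.5)
W = 10·5.8·(1/√157 − 1/√3375) = 10·5.8·(0.062595) = 3.6305 kWh/t
Apply correction: 3.6305 × 1.1 = 3.9936 kWh/t
P = W·T = 3.9936·1325.6 = 5293.9 kW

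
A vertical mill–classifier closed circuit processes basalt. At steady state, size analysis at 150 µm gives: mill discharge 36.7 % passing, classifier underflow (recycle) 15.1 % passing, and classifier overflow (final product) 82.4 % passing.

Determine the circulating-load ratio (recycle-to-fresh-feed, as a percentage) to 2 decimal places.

CL = 211.57 %

Classifier node, passing 150 µm:
(1+r)·d = r·u + o ⇒ r = (o−d)/(d−u)
r = (82.4 − 36.7)/(36.7 − 15.1) = 45.7/21.6 = 2.1157
CL = 100·r = 211.57 %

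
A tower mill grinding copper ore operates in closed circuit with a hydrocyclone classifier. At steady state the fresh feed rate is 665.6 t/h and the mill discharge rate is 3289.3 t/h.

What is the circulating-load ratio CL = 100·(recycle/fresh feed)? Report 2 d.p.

CL = 394.19 %

Steady state: M = F + R.
R = M − F = 3289.3 − 665.6 = 2623.7 t/h
CL = 100·R/F = 100·2623.7/665.6 = 394.19 %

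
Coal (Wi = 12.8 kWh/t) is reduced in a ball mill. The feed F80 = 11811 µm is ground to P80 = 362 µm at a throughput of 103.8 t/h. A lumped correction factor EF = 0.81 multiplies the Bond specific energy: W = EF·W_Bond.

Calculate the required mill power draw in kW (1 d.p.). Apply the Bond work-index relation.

P = 466.6 kW

W = 10·Wi·(P80^(-½) − F80^(-½))
W = 10·12.8·(1/√362 − 1/√11811) = 10·12.8·(0.043357) = 5.5497 kWh/t
W_actual = 0.81 × 5.5497 = 4.4953 kWh/t
Mill draw = 4.4953 × 103.8 = 466.6 kW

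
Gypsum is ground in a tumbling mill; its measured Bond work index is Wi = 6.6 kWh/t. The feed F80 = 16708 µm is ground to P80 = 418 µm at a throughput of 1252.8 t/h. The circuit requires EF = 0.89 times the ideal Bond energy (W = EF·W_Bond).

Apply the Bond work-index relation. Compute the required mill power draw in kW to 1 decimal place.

W_Bond = 10·Wi·(1/√P₈₀ − 1/√F₈₀)
W = 10·6.6·(1/√418 − 1/√16708) = 10·6.6·(0.041175) = 2.7176 kWh/t
Corrected W = EF·W_Bond = 0.89·2.7176 = 2.4186 kWh/t
Mill draw = 2.4186 × 1252.8 = 3030.1 kW

P = 3030.1 kW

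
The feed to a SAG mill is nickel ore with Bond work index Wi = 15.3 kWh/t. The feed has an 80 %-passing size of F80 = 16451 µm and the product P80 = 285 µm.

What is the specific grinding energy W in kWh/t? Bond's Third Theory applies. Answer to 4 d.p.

W = 7.8701 kWh/t

W = 10·Wi·(P80^(-½) − F80^(-½))
1/√285 = 0.059235;  1/√16451 = 0.007797
W = 10·15.3·(0.059235 − 0.007797) = 7.8701 kWh/t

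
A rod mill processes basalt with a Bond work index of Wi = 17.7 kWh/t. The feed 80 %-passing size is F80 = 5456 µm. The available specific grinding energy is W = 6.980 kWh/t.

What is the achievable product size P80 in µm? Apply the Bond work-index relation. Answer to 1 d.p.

P80 = 356.4 µm

W = 10 Wi (1/√P80 − 1/√F80)  [Bond]
⇒ 1/√P80 = W/(10 Wi) + 1/√F80
  = 6.9800/(10·17.7) + 1/√5456 = 0.039435 + 0.013538 = 0.052973
P80 = (1/0.052973)² = 18.8774² = 356.36 µm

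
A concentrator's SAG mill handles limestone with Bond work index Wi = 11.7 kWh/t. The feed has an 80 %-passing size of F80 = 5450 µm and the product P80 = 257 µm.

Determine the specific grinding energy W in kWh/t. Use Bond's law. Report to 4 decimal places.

W = 5.7134 kWh/t

W_Bond = 10·Wi·(1/√P₈₀ − 1/√F₈₀)
1/√257 = 0.062378;  1/√5450 = 0.013546
W = 10·11.7·(0.062378 − 0.013546) = 5.7134 kWh/t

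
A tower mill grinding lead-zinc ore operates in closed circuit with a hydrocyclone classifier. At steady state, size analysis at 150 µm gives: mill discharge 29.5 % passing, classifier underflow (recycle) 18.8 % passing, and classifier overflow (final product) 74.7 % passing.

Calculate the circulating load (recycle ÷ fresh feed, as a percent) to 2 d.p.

CL = 422.43 %

Balance %-passing 150 µm (r = R/F):
r = (o − d)/(d − u)
r = (74.7 − 29.5)/(29.5 − 18.8) = 45.2/10.7 = 4.2243
CL = 100·r = 422.43 %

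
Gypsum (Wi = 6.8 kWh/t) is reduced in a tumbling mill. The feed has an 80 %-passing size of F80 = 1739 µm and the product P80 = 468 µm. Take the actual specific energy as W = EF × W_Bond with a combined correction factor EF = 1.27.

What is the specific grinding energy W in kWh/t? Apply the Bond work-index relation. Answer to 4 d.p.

W = 1.9211 kWh/t

W_Bond = 10·Wi·(1/√P₈₀ − 1/√F₈₀)
1/√468 = 0.046225;  1/√1739 = 0.023980
W = 10·6.8·(0.046225 − 0.023980) = 1.5127 kWh/t
Corrected W = EF·W_Bond = 1.27·1.5127 = 1.9211 kWh/t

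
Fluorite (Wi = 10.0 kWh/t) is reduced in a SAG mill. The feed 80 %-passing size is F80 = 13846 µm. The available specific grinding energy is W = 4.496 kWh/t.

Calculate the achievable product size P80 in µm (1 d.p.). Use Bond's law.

W = 10·Wi·[P80^(−½) − F80^(−½)]
1/√P80 = 1/√F80 + W/(10·Wi)
  = 4.4960/(10·10.0) + 1/√13846 = 0.044960 + 0.008498 = 0.053458
P80 = (1/0.053458)² = 18.7061² = 349.92 µm

P80 = 349.9 µm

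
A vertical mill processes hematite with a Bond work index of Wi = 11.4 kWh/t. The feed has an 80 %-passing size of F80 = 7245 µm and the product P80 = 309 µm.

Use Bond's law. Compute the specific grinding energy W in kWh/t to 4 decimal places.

W = 10 Wi (1/√P80 − 1/√F80)  [Bond]
1/√309 = 0.056888;  1/√7245 = 0.011748
W = 10·11.4·(0.056888 − 0.011748) = 5.1459 kWh/t

W = 5.1459 kWh/t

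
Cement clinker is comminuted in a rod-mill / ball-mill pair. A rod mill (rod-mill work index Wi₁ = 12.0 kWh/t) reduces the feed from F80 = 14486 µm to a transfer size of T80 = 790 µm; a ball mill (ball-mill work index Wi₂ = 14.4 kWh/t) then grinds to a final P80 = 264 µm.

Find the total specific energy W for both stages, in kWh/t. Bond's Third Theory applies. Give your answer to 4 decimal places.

W = 10·Wi·(P80^(-½) − F80^(-½))
Stage 1 (14486→790 µm, Wi₁=12.0): W₁ = 10·12.0·(0.035578 − 0.008309) = 3.2724 kWh/t
Stage 2 (790→264 µm, Wi₂=14.4): W₂ = 10·14.4·(0.061546 − 0.035578) = 3.7393 kWh/t
W = W₁ + W₂ = 3.2724 + 3.7393 = 7.0117 kWh/t

W = 7.0117 kWh/t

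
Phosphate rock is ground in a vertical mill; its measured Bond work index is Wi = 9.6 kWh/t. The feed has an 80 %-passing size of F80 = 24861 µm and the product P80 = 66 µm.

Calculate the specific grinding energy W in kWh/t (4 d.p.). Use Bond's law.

W = 11.2079 kWh/t

W_Bond = 10·Wi·(1/√P₈₀ − 1/√F₈₀)
1/√66 = 0.123091;  1/√24861 = 0.006342
W = 10·9.6·(0.123091 − 0.006342) = 11.2079 kWh/t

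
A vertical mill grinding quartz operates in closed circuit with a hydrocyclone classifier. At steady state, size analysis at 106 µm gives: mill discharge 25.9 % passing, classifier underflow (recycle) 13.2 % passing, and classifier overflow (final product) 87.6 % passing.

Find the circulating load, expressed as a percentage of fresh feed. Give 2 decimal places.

Balance %-passing 106 µm (r = R/F):
(1+r)d = ru + o → r = (o−d)/(d−u)
r = (87.6 − 25.9)/(25.9 − 13.2) = 61.7/12.7 = 4.8583
CL = 100·r = 485.83 %

CL = 485.83 %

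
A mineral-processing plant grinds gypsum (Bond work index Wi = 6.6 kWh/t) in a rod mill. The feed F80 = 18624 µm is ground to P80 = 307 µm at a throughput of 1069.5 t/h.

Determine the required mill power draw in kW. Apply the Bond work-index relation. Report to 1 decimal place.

W = 10 Wi (P80^-0.5 − F80^-0.5)
W = 10·6.6·(1/√307 − 1/√18624) = 10·6.6·(0.049745) = 3.2832 kWh/t
Mill draw = 3.2832 × 1069.5 = 3511.4 kW

P = 3511.4 kW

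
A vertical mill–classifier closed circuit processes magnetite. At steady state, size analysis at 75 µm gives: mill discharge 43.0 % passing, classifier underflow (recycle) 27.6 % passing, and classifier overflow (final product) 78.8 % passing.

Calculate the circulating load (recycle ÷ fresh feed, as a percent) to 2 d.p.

Balance %-passing 75 µm (r = R/F):
Fd + Rd = Ru + Fo ⇒ R/F = (o−d)/(d−u)
r = (78.8 − 43.0)/(43.0 − 27.6) = 35.8/15.4 = 2.3247
CL = 100·r = 232.47 %

CL = 232.47 %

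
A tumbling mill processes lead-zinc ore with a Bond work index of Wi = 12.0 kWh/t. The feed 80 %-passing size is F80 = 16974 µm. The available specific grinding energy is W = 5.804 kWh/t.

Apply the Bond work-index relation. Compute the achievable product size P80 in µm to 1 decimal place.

W = 10 Wi / √P80 − 10 Wi / √F80
P80^(−½) = W/(10 Wi) + F80^(−½)
  = 5.8040/(10·12.0) + 1/√16974 = 0.048367 + 0.007676 = 0.056042
P80 = (1/0.056042)² = 17.8437² = 318.40 µm

P80 = 318.4 µm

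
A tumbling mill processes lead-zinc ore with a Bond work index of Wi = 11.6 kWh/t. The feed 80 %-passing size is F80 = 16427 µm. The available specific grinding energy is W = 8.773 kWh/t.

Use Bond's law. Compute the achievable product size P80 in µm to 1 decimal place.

Bond: W = 10·Wi·(1/√P80 − 1/√F80)
P80^(−½) = W/(10 Wi) + F80^(−½)
  = 8.7730/(10·11.6) + 1/√16427 = 0.075629 + 0.007802 = 0.083432
P80 = (1/0.083432)² = 11.9859² = 143.66 µm

P80 = 143.7 µm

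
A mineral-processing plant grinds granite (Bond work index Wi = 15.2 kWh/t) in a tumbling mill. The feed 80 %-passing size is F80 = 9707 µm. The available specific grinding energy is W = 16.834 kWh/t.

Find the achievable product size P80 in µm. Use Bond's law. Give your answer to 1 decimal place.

W = 10 Wi (1/√P80 − 1/√F80)  [Bond]
1/√P80 = 1/√F80 + W/(10·Wi)
  = 16.8340/(10·15.2) + 1/√9707 = 0.110750 + 0.010150 = 0.120900
P80 = (1/0.120900)² = 8.2713² = 68.41 µm

P80 = 68.4 µm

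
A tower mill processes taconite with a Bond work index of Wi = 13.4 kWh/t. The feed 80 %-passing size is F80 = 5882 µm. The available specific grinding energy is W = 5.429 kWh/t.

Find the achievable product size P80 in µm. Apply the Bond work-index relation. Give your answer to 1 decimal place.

W = 10 Wi / √P80 − 10 Wi / √F80
⇒ 1/√P80 = W/(10·Wi) + 1/√F80
  = 5.4290/(10·13.4) + 1/√5882 = 0.040515 + 0.013039 = 0.053554
P80 = (1/0.053554)² = 18.6728² = 348.67 µm

P80 = 348.7 µm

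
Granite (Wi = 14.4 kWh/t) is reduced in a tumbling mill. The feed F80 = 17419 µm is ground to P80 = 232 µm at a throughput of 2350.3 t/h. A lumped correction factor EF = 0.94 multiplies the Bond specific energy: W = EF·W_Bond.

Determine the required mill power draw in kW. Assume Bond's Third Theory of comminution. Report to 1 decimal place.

W = 10 Wi (1/√P80 − 1/√F80)  [Bond]
W = 10·14.4·(1/√232 − 1/√17419) = 10·14.4·(0.058076) = 8.3630 kWh/t
Apply correction: 8.3630 × 0.94 = 7.8612 kWh/t
Mill draw = 7.8612 × 2350.3 = 18476.2 kW

P = 18476.2 kW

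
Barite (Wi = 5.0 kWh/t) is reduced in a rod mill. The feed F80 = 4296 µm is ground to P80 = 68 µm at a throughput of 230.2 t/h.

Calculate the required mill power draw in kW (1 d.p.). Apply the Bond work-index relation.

P = 1220.2 kW

W = 10 Wi (P80^-0.5 − F80^-0.5)
W = 10·5.0·(1/√68 − 1/√4296) = 10·5.0·(0.106011) = 5.3005 kWh/t
Mill draw = 5.3005 × 230.2 = 1220.2 kW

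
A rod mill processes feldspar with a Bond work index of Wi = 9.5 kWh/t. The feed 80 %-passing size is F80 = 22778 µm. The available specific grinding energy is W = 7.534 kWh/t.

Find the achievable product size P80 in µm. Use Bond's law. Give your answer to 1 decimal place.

W = 10 Wi / √P80 − 10 Wi / √F80
⇒ 1/√P80 = W/(10 Wi) + 1/√F80
  = 7.5340/(10·9.5) + 1/√22778 = 0.079305 + 0.006626 = 0.085931
P80 = (1/0.085931)² = 11.6372² = 135.43 µm

P80 = 135.4 µm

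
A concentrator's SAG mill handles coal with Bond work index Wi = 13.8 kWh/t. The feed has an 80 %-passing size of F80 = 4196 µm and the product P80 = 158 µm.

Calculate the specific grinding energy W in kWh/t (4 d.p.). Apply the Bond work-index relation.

W = 8.8483 kWh/t

W = 10·Wi·[P80^(−½) − F80^(−½)]
1/√158 = 0.079556;  1/√4196 = 0.015438
W = 10·13.8·(0.079556 − 0.015438) = 8.8483 kWh/t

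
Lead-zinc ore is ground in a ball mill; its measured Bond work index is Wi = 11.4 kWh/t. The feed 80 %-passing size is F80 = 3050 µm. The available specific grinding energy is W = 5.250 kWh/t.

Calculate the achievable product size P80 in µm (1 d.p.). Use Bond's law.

P80 = 242.9 µm

W = 10·Wi·[P80^(−½) − F80^(−½)]
1/√P80 = 1/√F80 + W/(10·Wi)
  = 5.2500/(10·11.4) + 1/√3050 = 0.046053 + 0.018107 = 0.064160
P80 = (1/0.064160)² = 15.5861² = 242.93 µm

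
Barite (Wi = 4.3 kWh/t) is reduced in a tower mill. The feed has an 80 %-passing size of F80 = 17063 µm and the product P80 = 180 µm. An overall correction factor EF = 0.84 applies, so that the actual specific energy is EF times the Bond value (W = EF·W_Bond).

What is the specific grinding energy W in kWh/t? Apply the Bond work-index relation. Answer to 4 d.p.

W = 2.4157 kWh/t

W = 10 Wi (1/√P80 − 1/√F80)  [Bond]
1/√180 = 0.074536;  1/√17063 = 0.007655
W = 10·4.3·(0.074536 − 0.007655) = 2.8758 kWh/t
With EF = 0.84: W = 2.8758·0.84 = 2.4157 kWh/t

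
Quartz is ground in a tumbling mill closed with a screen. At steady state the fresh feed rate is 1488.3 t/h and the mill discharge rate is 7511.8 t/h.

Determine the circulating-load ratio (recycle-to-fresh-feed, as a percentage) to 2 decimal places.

CL = 404.72 %

M = F + R at steady state, so:
R = M − F = 7511.8 − 1488.3 = 6023.5 t/h
CL = 100·R/F = 100·6023.5/1488.3 = 404.72 %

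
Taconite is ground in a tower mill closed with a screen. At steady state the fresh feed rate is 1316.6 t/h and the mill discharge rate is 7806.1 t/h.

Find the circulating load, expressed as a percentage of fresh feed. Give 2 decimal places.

Discharge = new feed + return, hence
R = M − F = 7806.1 − 1316.6 = 6489.5 t/h
CL = 100·R/F = 100·6489.5/1316.6 = 492.90 %

CL = 492.90 %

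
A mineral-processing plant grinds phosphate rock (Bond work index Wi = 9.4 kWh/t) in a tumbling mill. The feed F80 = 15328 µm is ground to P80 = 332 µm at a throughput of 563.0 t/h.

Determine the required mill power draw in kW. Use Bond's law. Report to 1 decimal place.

W = 10 Wi (1/√P80 − 1/√F80)  [Bond]
W = 10·9.4·(1/√332 − 1/√15328) = 10·9.4·(0.046805) = 4.3997 kWh/t
Mill draw = 4.3997 × 563.0 = 2477.0 kW

P = 2477.0 kW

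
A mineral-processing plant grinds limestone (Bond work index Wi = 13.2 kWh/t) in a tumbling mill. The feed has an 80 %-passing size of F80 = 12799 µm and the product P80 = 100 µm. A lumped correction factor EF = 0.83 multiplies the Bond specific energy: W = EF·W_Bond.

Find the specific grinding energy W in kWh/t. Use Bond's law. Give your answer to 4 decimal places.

W = 9.9876 kWh/t

W = 10 Wi / √P80 − 10 Wi / √F80
1/√100 = 0.100000;  1/√12799 = 0.008839
W = 10·13.2·(0.100000 − 0.008839) = 12.0332 kWh/t
Corrected W = EF·W_Bond = 0.83·12.0332 = 9.9876 kWh/t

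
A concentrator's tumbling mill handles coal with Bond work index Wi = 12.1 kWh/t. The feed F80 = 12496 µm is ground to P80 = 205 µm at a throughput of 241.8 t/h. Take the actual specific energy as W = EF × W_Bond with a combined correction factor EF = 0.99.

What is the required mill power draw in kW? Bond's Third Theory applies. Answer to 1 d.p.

W_Bond = 10·Wi·(1/√P₈₀ − 1/√F₈₀)
W = 10·12.1·(1/√205 − 1/√12496) = 10·12.1·(0.060897) = 7.3686 kWh/t
Corrected W = EF·W_Bond = 0.99·7.3686 = 7.2949 kWh/t
Mill draw = 7.2949 × 241.8 = 1763.9 kW

P = 1763.9 kW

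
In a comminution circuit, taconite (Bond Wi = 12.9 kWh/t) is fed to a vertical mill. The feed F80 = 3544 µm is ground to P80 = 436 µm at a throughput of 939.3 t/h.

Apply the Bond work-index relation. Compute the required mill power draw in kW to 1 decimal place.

W = 10 Wi (1/√P80 − 1/√F80)  [Bond]
W = 10·12.9·(1/√436 − 1/√3544) = 10·12.9·(0.031093) = 4.0111 kWh/t
Mill draw = 4.0111 × 939.3 = 3767.6 kW

P = 3767.6 kW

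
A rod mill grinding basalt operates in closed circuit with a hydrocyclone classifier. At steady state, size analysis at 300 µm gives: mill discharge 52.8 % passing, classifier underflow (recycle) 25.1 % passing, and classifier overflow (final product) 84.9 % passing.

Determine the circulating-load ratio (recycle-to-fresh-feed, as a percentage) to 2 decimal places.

Let r = R/F. Size balance at 300 µm:
(1+r)d = ru + o → r = (o−d)/(d−u)
r = (84.9 − 52.8)/(52.8 − 25.1) = 32.1/27.7 = 1.1588
CL = 100·r = 115.88 %

CL = 115.88 %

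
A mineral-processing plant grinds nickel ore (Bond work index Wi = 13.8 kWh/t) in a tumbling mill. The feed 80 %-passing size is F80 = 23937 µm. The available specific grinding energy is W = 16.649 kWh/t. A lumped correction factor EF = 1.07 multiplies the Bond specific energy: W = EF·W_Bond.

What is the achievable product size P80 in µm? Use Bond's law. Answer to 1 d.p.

P80 = 70.4 µm

W = 10 Wi / √P80 − 10 Wi / √F80
W_Bond = W / EF = 16.649 / 1.07 = 15.5598 kWh/t
⇒ 1/√P80 = W_Bond/(10 Wi) + 1/√F80
  = 15.5598/(10·13.8) + 1/√23937 = 0.112752 + 0.006463 = 0.119216
P80 = (1/0.119216)² = 8.3882² = 70.36 µm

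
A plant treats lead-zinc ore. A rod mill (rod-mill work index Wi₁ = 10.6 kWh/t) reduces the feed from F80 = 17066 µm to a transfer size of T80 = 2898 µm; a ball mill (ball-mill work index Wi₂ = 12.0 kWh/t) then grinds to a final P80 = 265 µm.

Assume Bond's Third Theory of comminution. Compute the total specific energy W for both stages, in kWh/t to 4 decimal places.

W = 6.3001 kWh/t

W = 10 Wi / √P80 − 10 Wi / √F80
Stage 1 (17066→2898 µm, Wi₁=10.6): W₁ = 10·10.6·(0.018576 − 0.007655) = 1.1576 kWh/t
Stage 2 (2898→265 µm, Wi₂=12.0): W₂ = 10·12.0·(0.061430 − 0.018576) = 5.1424 kWh/t
W = W₁ + W₂ = 1.1576 + 5.1424 = 6.3001 kWh/t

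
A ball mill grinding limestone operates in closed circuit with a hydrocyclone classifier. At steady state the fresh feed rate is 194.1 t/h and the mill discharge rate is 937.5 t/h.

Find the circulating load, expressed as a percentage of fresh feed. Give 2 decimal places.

Discharge = new feed + return, hence
R = M − F = 937.5 − 194.1 = 743.4 t/h
CL = 100·R/F = 100·743.4/194.1 = 383.00 %

CL = 383.00 %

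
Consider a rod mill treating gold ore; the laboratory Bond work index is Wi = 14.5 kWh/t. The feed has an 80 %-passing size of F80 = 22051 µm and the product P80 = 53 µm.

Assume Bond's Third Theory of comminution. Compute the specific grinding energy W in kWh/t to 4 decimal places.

W = 18.9408 kWh/t

W = 10 Wi (1/√P80 − 1/√F80)  [Bond]
1/√53 = 0.137361;  1/√22051 = 0.006734
W = 10·14.5·(0.137361 − 0.006734) = 18.9408 kWh/t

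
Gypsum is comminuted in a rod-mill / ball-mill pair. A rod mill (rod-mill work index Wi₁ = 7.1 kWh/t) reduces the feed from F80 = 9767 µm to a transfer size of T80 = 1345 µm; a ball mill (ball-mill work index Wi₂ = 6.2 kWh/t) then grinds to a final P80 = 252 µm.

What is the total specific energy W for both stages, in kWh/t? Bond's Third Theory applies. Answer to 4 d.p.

W = 10·Wi·[P80^(−½) − F80^(−½)]
Stage 1 (9767→1345 µm, Wi₁=7.1): W₁ = 10·7.1·(0.027267 − 0.010119) = 1.2175 kWh/t
Stage 2 (1345→252 µm, Wi₂=6.2): W₂ = 10·6.2·(0.062994 − 0.027267) = 2.2151 kWh/t
W = W₁ + W₂ = 1.2175 + 2.2151 = 3.4326 kWh/t

W = 3.4326 kWh/t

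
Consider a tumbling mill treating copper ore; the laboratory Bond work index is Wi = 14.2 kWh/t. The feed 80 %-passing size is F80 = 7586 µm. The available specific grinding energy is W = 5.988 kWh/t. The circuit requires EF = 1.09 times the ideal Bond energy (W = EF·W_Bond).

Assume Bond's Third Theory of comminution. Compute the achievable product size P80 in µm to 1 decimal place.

Bond:  W = 10 Wi (1/√P − 1/√F)
W_Bond = W / EF = 5.988 / 1.09 = 5.4936 kWh/t
⇒ 1/√P80 = W_Bond/(10 Wi) + 1/√F80
  = 5.4936/(10·14.2) + 1/√7586 = 0.038687 + 0.011481 = 0.050169
P80 = (1/0.050169)² = 19.9328² = 397.32 µm

P80 = 397.3 µm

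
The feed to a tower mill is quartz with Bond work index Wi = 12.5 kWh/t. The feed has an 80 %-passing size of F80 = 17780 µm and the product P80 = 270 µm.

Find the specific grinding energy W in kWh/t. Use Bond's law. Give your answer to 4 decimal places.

W = 10 Wi / √P80 − 10 Wi / √F80
1/√270 = 0.060858;  1/√17780 = 0.007500
W = 10·12.5·(0.060858 − 0.007500) = 6.6698 kWh/t

W = 6.6698 kWh/t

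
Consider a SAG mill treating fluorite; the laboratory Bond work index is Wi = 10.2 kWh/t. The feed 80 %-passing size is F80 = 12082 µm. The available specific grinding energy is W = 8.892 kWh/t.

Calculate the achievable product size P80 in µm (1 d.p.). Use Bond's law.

W = 10·Wi·[P80^(−½) − F80^(−½)]
⇒ 1/√P80 = W/(10·Wi) + 1/√F80
  = 8.8920/(10·10.2) + 1/√12082 = 0.087176 + 0.009098 = 0.096274
P80 = (1/0.096274)² = 10.3870² = 107.89 µm

P80 = 107.9 µm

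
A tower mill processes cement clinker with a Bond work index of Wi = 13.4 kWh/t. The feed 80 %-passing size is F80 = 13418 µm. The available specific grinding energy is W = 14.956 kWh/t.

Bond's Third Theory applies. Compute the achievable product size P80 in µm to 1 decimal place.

P80 = 69.2 µm

Bond: W = 10·Wi·(1/√P80 − 1/√F80)
1/√P80 = 1/√F80 + W/(10·Wi)
  = 14.9560/(10·13.4) + 1/√13418 = 0.111612 + 0.008633 = 0.120245
P80 = (1/0.120245)² = 8.3164² = 69.16 µm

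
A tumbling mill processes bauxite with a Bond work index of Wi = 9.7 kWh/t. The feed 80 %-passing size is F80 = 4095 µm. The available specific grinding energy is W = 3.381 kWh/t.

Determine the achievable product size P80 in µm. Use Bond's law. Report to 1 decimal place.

Bond: W = 10·Wi·(1/√P80 − 1/√F80)
⇒ 1/√P80 = W/(10·Wi) + 1/√F80
  = 3.3810/(10·9.7) + 1/√4095 = 0.034856 + 0.015627 = 0.050483
P80 = (1/0.050483)² = 19.8088² = 392.39 µm

P80 = 392.4 µm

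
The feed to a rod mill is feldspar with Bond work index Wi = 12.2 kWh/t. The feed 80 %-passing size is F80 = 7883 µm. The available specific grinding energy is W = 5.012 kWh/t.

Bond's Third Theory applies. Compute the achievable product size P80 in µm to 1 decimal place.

W = 10 Wi (P80^-0.5 − F80^-0.5)
P80^-0.5 = F80^-0.5 + W/(10 Wi)
  = 5.0120/(10·12.2) + 1/√7883 = 0.041082 + 0.011263 = 0.052345
P80 = (1/0.052345)² = 19.1040² = 364.96 µm

P80 = 365.0 µm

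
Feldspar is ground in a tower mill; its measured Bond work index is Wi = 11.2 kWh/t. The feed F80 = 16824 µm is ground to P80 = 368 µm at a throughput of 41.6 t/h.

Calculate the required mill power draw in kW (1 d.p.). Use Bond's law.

Bond: W = 10·Wi·(1/√P80 − 1/√F80)
W = 10·11.2·(1/√368 − 1/√16824) = 10·11.2·(0.044419) = 4.9749 kWh/t
P = W·T = 4.9749·41.6 = 207.0 kW

P = 207.0 kW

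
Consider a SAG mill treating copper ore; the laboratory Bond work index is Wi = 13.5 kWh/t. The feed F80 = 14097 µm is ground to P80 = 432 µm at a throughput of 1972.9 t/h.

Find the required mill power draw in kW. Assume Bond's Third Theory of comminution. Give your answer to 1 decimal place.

W = 10 Wi (P80^-0.5 − F80^-0.5)
W = 10·13.5·(1/√432 − 1/√14097) = 10·13.5·(0.039690) = 5.3582 kWh/t
Power = W × throughput = 5.3582 kWh/t × 1972.9 t/h = 10571.1 kW

P = 10571.1 kW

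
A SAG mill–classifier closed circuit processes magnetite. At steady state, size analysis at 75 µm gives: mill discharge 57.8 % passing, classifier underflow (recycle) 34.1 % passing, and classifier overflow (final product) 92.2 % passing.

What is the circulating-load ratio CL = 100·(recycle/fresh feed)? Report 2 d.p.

CL = 145.15 %

Classifier node, passing 75 µm:
(1+r)d = ru + o → r = (o−d)/(d−u)
r = (92.2 − 57.8)/(57.8 − 34.1) = 34.4/23.7 = 1.4515
CL = 100·r = 145.15 %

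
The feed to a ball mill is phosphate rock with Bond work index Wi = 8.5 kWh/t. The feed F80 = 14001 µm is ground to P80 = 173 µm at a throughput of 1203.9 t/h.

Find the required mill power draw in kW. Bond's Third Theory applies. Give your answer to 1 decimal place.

W = 10 Wi (P80^-0.5 − F80^-0.5)
W = 10·8.5·(1/√173 − 1/√14001) = 10·8.5·(0.067577) = 5.7441 kWh/t
P_mill = W·ṁ = 5.7441·1203.9 = 6915.3 kW

P = 6915.3 kW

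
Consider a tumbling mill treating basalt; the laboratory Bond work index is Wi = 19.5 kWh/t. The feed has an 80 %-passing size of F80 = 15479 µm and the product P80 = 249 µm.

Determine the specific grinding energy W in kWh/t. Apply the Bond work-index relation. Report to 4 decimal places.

W = 10.7903 kWh/t

W = 10 Wi (P80^-0.5 − F80^-0.5)
1/√249 = 0.063372;  1/√15479 = 0.008038
W = 10·19.5·(0.063372 − 0.008038) = 10.7903 kWh/t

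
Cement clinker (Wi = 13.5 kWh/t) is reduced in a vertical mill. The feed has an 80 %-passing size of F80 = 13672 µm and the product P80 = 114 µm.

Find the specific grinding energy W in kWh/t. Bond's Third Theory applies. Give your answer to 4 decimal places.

W = 10·Wi·(P80^(-½) − F80^(-½))
1/√114 = 0.093659;  1/√13672 = 0.008552
W = 10·13.5·(0.093659 − 0.008552) = 11.4893 kWh/t

W = 11.4893 kWh/t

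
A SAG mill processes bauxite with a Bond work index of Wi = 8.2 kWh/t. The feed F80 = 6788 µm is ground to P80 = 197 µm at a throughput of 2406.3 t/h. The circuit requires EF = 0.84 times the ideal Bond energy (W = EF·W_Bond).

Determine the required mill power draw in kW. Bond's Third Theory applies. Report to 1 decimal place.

W_Bond = 10·Wi·(1/√P₈₀ − 1/√F₈₀)
W = 10·8.2·(1/√197 − 1/√6788) = 10·8.2·(0.059110) = 4.8470 kWh/t
With EF = 0.84: W = 4.8470·0.84 = 4.0715 kWh/t
P_mill = W·ṁ = 4.0715·2406.3 = 9797.2 kW

P = 9797.2 kW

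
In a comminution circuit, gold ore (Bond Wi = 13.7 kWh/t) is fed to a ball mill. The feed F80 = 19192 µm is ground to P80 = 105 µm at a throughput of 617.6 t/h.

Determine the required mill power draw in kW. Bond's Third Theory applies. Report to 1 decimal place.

P = 7646.5 kW

W_Bond = 10·Wi·(1/√P₈₀ − 1/√F₈₀)
W = 10·13.7·(1/√105 − 1/√19192) = 10·13.7·(0.090372) = 12.3809 kWh/t
Mill draw = 12.3809 × 617.6 = 7646.5 kW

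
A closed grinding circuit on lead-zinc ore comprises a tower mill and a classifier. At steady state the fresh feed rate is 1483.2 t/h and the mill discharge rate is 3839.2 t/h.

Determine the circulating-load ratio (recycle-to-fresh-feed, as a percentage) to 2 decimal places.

CL = 158.85 %

Discharge = new feed + return, hence
R = M − F = 3839.2 − 1483.2 = 2356.0 t/h
CL = 100·R/F = 100·2356.0/1483.2 = 158.85 %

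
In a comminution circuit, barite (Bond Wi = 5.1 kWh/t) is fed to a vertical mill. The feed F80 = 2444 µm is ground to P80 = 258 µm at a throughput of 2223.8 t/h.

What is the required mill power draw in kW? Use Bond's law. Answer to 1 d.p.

W_Bond = 10·Wi·(1/√P₈₀ − 1/√F₈₀)
W = 10·5.1·(1/√258 − 1/√2444) = 10·5.1·(0.042029) = 2.1435 kWh/t
Power = W × throughput = 2.1435 kWh/t × 2223.8 t/h = 4766.7 kW

P = 4766.7 kW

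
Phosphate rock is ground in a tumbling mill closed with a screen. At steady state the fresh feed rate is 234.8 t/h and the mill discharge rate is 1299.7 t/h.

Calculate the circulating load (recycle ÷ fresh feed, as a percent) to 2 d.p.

Mill node: discharge = fresh + recycle.
R = M − F = 1299.7 − 234.8 = 1064.9 t/h
CL = 100·R/F = 100·1064.9/234.8 = 453.53 %

CL = 453.53 %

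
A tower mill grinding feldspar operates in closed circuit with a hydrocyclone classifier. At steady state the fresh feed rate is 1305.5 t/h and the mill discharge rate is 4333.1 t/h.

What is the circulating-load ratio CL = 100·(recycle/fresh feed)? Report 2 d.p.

CL = 231.91 %

Discharge = new feed + return, hence
R = M − F = 4333.1 − 1305.5 = 3027.6 t/h
CL = 100·R/F = 100·3027.6/1305.5 = 231.91 %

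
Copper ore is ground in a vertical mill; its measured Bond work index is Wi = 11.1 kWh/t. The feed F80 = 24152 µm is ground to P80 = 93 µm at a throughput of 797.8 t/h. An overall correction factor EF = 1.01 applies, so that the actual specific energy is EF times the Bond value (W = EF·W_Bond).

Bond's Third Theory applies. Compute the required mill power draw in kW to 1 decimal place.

W = 10·Wi·[P80^(−½) − F80^(−½)]
W = 10·11.1·(1/√93 − 1/√24152) = 10·11.1·(0.097261) = 10.7959 kWh/t
Corrected W = EF·W_Bond = 1.01·10.7959 = 10.9039 kWh/t
Power = W × throughput = 10.9039 kWh/t × 797.8 t/h = 8699.1 kW

P = 8699.1 kW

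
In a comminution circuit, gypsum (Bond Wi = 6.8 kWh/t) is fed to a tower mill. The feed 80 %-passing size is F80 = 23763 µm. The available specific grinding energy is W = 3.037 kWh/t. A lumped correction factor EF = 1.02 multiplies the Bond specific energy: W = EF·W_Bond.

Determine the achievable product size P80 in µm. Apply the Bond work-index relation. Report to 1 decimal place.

W = 10 Wi (P80^-0.5 − F80^-0.5)
W_Bond = W / EF = 3.037 / 1.02 = 2.9775 kWh/t
P80^-0.5 = F80^-0.5 + W_Bond/(10 Wi)
  = 2.9775/(10·6.8) + 1/√23763 = 0.043786 + 0.006487 = 0.050273
P80 = (1/0.050273)² = 19.8913² = 395.67 µm

P80 = 395.7 µm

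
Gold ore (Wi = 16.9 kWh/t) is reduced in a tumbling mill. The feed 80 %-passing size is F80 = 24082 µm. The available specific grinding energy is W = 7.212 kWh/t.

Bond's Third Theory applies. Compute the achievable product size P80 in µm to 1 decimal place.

P80 = 414.5 µm

W_Bond = 10·Wi·(1/√P₈₀ − 1/√F₈₀)
P80^-0.5 = F80^-0.5 + W/(10 Wi)
  = 7.2120/(10·16.9) + 1/√24082 = 0.042675 + 0.006444 = 0.049119
P80 = (1/0.049119)² = 20.3589² = 414.49 µm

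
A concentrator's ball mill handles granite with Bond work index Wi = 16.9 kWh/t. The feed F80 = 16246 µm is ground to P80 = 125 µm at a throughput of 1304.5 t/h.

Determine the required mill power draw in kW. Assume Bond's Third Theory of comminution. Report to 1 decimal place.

P = 17988.9 kW

W = 10·Wi·(P80^(-½) − F80^(-½))
W = 10·16.9·(1/√125 − 1/√16246) = 10·16.9·(0.081597) = 13.7899 kWh/t
P = W·T = 13.7899·1304.5 = 17988.9 kW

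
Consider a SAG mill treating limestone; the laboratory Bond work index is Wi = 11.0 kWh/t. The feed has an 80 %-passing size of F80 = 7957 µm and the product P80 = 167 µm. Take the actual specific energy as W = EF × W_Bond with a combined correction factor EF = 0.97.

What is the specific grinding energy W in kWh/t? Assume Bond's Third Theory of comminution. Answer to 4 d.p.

W = 7.0605 kWh/t

W = 10 Wi (1/√P80 − 1/√F80)  [Bond]
1/√167 = 0.077382;  1/√7957 = 0.011211
W = 10·11.0·(0.077382 − 0.011211) = 7.2789 kWh/t
With EF = 0.97: W = 7.2789·0.97 = 7.0605 kWh/t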